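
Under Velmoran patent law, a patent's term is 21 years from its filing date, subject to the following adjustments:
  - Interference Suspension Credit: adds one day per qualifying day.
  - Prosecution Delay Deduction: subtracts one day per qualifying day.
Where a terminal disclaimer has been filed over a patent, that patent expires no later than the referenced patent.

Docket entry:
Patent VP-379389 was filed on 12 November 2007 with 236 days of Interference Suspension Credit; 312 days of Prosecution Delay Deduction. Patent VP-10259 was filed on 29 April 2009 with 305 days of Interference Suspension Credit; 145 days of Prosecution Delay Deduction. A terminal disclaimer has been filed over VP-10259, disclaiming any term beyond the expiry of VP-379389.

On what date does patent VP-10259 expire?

Natural term of VP-10259:
  Base: filing + 21 years → 29 April 2030.
  Interference Suspension Credit: +305 days → 28 February 2031.
  Prosecution Delay Deduction: −145 days → 6 October 2030.
Expiry of referenced patent VP-379389:
  Base: filing + 21 years → 12 November 2028.
  Interference Suspension Credit: +236 days → 6 July 2029.
  Prosecution Delay Deduction: −312 days → 28 August 2028.
Terminal disclaimer: VP-10259 expires on the earlier of 6 October 2030 and 28 August 2028.

August 28, 2028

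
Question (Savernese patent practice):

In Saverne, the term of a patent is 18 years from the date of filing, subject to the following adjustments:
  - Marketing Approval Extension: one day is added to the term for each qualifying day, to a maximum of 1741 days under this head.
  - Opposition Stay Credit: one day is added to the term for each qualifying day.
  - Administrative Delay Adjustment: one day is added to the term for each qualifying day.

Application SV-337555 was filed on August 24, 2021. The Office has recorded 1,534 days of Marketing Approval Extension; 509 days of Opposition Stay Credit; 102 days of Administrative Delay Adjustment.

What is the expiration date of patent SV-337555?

2045-07-08

Base term: filing date + 18 years → 24 August 2039.
Marketing Approval Extension: 1534 days (within the 1741-day cap) → +1534 days → 5 November 2043.
Opposition Stay Credit: +509 days → 28 March 2045.
Administrative Delay Adjustment: +102 days → 8 July 2045.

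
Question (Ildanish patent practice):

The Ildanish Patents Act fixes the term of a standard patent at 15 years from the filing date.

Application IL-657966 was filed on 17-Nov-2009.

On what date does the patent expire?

Filing date + 15 years → 17 November 2024.

2024-11-17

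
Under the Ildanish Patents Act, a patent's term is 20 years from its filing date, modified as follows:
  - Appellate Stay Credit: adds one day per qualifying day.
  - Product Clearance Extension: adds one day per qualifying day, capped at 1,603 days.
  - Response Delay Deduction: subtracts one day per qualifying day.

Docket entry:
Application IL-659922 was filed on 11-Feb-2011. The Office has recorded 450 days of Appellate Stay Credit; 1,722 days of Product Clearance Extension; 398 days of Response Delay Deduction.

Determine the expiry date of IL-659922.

Base term: filing date + 20 years → 11 February 2031.
Appellate Stay Credit: +450 days → 6 May 2032.
Product Clearance Extension: 1722 days claimed exceeds the 1603-day cap, so +1603 days → 25 September 2036.
Response Delay Deduction: −398 days → 24 August 2035.

August 24, 2035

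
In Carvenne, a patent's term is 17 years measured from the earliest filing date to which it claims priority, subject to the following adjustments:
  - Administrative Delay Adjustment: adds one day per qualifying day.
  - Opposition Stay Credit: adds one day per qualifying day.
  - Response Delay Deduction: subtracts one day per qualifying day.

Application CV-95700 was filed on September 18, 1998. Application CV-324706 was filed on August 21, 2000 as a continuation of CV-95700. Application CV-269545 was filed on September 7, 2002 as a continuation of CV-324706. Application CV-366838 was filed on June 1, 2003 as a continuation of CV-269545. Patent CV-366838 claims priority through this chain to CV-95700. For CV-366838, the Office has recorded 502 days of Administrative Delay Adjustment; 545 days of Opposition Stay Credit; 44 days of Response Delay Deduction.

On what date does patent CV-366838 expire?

June 17, 2018

Earliest priority filing: 18 September 1998.
Base term: 18 September 1998 + 17 years → 18 September 2015.
Administrative Delay Adjustment: +502 days → 1 February 2017.
Opposition Stay Credit: +545 days → 31 July 2018.
Response Delay Deduction: −44 days → 17 June 2018.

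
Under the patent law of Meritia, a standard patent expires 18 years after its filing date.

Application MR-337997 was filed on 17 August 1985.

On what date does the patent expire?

2003-08-17

Filing date + 18 years → 17 August 2003.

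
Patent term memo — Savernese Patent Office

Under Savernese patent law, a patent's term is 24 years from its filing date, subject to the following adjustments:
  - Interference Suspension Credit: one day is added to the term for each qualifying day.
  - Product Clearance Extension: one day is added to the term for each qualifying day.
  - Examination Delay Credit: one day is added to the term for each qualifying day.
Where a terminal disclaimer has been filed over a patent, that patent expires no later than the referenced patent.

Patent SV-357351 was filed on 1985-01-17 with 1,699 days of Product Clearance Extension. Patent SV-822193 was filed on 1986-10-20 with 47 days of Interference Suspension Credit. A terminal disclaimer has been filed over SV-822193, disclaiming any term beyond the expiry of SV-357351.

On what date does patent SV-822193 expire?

2010-12-06

Natural term of SV-822193:
  Base: filing + 24 years → 20 October 2010.
  Interference Suspension Credit: +47 days → 6 December 2010.
Expiry of referenced patent SV-357351:
  Base: filing + 24 years → 17 January 2009.
  Product Clearance Extension: +1699 days → 12 September 2013.
Terminal disclaimer: SV-822193 expires on the earlier of 6 December 2010 and 12 September 2013.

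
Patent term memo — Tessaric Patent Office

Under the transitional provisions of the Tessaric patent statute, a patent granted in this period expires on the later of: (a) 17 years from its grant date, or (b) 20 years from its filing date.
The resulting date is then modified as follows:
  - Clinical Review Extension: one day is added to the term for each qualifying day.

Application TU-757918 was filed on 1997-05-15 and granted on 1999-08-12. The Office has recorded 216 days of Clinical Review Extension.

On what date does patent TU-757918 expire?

(a) grant + 17 years → 12 August 2016.
(b) filing + 20 years → 15 May 2017.
Later of the two: 15 May 2017.
Clinical Review Extension: +216 days → 17 December 2017.

December 17, 2017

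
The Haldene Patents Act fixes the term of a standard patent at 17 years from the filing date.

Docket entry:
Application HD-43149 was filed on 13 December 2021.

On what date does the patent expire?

December 13, 2038

Filing date + 17 years → 13 December 2038.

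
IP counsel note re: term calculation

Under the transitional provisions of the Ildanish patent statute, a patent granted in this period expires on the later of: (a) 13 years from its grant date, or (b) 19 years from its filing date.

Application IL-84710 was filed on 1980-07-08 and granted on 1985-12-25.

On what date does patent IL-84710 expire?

July 8, 1999

(a) grant + 13 years → 25 December 1998.
(b) filing + 19 years → 8 July 1999.
Later of the two: 8 July 1999.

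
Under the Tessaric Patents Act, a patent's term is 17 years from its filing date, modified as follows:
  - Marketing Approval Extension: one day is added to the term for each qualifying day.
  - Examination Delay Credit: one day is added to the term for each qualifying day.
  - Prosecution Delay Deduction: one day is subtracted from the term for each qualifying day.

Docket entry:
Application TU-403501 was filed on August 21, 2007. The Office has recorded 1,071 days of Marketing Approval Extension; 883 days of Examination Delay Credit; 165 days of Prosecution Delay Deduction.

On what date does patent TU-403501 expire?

Base term: filing date + 17 years → 21 August 2024.
Marketing Approval Extension: +1071 days → 28 July 2027.
Examination Delay Credit: +883 days → 27 December 2029.
Prosecution Delay Deduction: −165 days → 15 July 2029.

2029-07-15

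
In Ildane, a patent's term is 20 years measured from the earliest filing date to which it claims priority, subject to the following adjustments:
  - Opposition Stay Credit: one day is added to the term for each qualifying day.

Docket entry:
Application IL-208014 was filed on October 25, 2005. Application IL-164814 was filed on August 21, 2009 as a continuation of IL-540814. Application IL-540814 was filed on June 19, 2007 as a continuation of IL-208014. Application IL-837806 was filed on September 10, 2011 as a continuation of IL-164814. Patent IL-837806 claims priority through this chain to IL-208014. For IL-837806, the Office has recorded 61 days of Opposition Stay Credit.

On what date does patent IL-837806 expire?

Earliest priority filing: 25 October 2005.
Base term: 25 October 2005 + 20 years → 25 October 2025.
Opposition Stay Credit: +61 days → 25 December 2025.

2025-12-25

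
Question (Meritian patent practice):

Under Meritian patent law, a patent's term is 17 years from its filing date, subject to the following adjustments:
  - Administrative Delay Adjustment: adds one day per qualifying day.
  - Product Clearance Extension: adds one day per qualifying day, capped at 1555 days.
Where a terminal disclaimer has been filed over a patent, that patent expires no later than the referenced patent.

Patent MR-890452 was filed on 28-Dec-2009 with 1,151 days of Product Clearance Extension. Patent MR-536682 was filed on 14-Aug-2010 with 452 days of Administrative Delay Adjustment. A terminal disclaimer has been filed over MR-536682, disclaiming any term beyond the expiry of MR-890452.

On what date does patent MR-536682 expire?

2028-11-08

Natural term of MR-536682:
  Base: filing + 17 years → 14 August 2027.
  Administrative Delay Adjustment: +452 days → 8 November 2028.
Expiry of referenced patent MR-890452:
  Base: filing + 17 years → 28 December 2026.
  Product Clearance Extension: 1151 days (within the 1555-day cap) → +1151 days → 21 February 2030.
Terminal disclaimer: MR-536682 expires on the earlier of 8 November 2028 and 21 February 2030.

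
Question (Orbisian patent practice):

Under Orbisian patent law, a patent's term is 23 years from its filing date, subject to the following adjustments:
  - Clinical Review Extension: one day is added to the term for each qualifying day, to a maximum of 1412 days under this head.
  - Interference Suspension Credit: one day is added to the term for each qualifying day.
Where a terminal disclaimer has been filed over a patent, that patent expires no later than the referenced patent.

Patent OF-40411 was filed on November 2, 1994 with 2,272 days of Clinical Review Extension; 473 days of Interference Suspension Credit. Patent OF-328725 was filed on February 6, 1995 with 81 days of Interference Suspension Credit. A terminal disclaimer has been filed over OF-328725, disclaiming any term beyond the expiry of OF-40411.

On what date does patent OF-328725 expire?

2018-04-28

Natural term of OF-328725:
  Base: filing + 23 years → 6 February 2018.
  Interference Suspension Credit: +81 days → 28 April 2018.
Expiry of referenced patent OF-40411:
  Base: filing + 23 years → 2 November 2017.
  Clinical Review Extension: 2272 days claimed exceeds the 1412-day cap, so +1412 days → 14 September 2021.
  Interference Suspension Credit: +473 days → 31 December 2022.
Terminal disclaimer: OF-328725 expires on the earlier of 28 April 2018 and 31 December 2022.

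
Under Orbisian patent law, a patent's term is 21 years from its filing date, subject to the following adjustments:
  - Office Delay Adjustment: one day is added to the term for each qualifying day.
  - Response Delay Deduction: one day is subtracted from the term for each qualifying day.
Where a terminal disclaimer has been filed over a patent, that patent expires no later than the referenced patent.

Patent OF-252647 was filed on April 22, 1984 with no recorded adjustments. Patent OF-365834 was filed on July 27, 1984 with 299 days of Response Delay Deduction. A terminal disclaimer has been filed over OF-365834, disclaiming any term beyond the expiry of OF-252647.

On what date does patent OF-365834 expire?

Natural term of OF-365834:
  Base: filing + 21 years → 27 July 2005.
  Response Delay Deduction: −299 days → 1 October 2004.
Expiry of referenced patent OF-252647:
  Base: filing + 21 years → 22 April 2005.
Terminal disclaimer: OF-365834 expires on the earlier of 1 October 2004 and 22 April 2005.

October 1, 2004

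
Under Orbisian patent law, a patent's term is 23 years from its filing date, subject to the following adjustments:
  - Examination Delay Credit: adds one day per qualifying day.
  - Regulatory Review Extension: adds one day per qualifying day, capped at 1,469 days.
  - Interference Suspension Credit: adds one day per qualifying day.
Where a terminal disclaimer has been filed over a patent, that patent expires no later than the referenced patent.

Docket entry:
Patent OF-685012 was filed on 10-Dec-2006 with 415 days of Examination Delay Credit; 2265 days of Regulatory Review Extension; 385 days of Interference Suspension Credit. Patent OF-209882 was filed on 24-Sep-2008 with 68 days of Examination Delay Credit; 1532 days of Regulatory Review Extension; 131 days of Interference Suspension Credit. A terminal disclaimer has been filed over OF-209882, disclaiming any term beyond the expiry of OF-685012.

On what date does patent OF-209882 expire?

Natural term of OF-209882:
  Base: filing + 23 years → 24 September 2031.
  Examination Delay Credit: +68 days → 1 December 2031.
  Regulatory Review Extension: 1532 days claimed exceeds the 1469-day cap, so +1469 days → 9 December 2035.
  Interference Suspension Credit: +131 days → 18 April 2036.
Expiry of referenced patent OF-685012:
  Base: filing + 23 years → 10 December 2029.
  Examination Delay Credit: +415 days → 29 January 2031.
  Regulatory Review Extension: 2265 days claimed exceeds the 1469-day cap, so +1469 days → 6 February 2035.
  Interference Suspension Credit: +385 days → 26 February 2036.
Terminal disclaimer: OF-209882 expires on the earlier of 18 April 2036 and 26 February 2036.

2036-02-26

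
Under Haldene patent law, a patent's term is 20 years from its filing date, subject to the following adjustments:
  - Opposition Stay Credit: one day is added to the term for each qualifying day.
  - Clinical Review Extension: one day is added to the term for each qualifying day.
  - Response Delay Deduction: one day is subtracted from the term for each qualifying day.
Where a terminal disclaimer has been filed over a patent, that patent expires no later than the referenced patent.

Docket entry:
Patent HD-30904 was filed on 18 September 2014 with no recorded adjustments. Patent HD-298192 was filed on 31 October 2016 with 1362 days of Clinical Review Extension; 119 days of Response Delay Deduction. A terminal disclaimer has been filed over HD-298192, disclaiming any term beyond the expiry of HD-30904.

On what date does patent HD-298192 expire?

2034-09-18

Natural term of HD-298192:
  Base: filing + 20 years → 31 October 2036.
  Clinical Review Extension: +1362 days → 24 July 2040.
  Response Delay Deduction: −119 days → 27 March 2040.
Expiry of referenced patent HD-30904:
  Base: filing + 20 years → 18 September 2034.
Terminal disclaimer: HD-298192 expires on the earlier of 27 March 2040 and 18 September 2034.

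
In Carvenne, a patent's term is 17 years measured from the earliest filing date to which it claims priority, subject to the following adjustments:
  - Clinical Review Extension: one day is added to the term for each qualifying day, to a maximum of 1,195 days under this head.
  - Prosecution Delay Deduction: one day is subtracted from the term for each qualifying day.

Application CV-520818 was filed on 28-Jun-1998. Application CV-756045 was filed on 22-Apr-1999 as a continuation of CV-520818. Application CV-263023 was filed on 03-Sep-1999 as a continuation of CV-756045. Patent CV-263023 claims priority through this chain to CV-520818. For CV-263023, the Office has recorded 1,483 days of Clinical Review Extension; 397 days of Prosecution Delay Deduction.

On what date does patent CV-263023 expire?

Earliest priority filing: 28 June 1998.
Base term: 28 June 1998 + 17 years → 28 June 2015.
Clinical Review Extension: 1483 days claimed exceeds the 1195-day cap, so +1195 days → 5 October 2018.
Prosecution Delay Deduction: −397 days → 3 September 2017.

2017-09-03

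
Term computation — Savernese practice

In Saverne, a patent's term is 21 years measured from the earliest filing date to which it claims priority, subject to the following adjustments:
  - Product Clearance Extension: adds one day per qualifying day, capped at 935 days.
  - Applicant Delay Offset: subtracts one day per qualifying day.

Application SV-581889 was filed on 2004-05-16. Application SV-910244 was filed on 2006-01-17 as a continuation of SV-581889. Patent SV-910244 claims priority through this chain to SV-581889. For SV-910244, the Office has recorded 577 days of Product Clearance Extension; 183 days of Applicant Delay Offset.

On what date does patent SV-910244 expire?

Earliest priority filing: 16 May 2004.
Base term: 16 May 2004 + 21 years → 16 May 2025.
Product Clearance Extension: 577 days (within the 935-day cap) → +577 days → 14 December 2026.
Applicant Delay Offset: −183 days → 14 June 2026.

2026-06-14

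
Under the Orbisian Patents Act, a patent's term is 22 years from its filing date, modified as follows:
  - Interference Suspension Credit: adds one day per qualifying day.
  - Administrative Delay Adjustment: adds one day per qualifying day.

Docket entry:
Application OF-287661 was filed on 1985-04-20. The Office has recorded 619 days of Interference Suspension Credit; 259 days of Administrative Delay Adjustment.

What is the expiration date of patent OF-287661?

Base term: filing date + 22 years → 20 April 2007.
Interference Suspension Credit: +619 days → 29 December 2008.
Administrative Delay Adjustment: +259 days → 14 September 2009.

2009-09-14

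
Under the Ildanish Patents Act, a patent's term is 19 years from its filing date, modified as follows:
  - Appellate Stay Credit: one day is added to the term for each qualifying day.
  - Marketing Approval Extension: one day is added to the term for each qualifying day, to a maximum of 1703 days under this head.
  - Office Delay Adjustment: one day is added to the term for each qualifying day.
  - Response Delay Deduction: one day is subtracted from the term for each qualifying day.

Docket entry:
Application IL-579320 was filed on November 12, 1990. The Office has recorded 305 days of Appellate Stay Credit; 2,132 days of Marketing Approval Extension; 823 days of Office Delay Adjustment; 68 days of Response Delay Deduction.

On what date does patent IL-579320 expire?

Base term: filing date + 19 years → 12 November 2009.
Appellate Stay Credit: +305 days → 13 September 2010.
Marketing Approval Extension: 2132 days claimed exceeds the 1703-day cap, so +1703 days → 13 May 2015.
Office Delay Adjustment: +823 days → 13 August 2017.
Response Delay Deduction: −68 days → 6 June 2017.

June 6, 2017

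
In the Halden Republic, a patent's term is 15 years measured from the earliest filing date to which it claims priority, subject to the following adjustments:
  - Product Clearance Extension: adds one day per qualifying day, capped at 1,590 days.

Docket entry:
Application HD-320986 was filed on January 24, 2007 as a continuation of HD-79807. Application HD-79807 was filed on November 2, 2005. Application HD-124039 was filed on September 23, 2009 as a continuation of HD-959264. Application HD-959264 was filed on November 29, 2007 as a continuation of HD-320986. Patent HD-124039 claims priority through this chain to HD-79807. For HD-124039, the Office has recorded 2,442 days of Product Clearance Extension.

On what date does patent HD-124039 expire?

March 11, 2025

Earliest priority filing: 2 November 2005.
Base term: 2 November 2005 + 15 years → 2 November 2020.
Product Clearance Extension: 2442 days claimed exceeds the 1590-day cap, so +1590 days → 11 March 2025.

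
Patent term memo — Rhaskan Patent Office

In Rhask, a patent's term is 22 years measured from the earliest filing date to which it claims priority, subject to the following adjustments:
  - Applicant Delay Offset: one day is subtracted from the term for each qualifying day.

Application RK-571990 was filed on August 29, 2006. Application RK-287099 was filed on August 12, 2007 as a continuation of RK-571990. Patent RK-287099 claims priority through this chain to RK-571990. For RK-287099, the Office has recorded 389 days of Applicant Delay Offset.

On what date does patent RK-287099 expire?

Earliest priority filing: 29 August 2006.
Base term: 29 August 2006 + 22 years → 29 August 2028.
Applicant Delay Offset: −389 days → 6 August 2027.

2027-08-06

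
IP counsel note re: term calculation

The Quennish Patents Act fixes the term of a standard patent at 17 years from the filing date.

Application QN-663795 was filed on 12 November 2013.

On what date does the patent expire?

2030-11-12

Filing date + 17 years → 12 November 2030.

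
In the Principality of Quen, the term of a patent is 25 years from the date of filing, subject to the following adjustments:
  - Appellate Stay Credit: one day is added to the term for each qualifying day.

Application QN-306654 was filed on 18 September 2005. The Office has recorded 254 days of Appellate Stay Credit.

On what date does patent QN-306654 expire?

Base term: filing date + 25 years → 18 September 2030.
Appellate Stay Credit: +254 days → 30 May 2031.

2031-05-30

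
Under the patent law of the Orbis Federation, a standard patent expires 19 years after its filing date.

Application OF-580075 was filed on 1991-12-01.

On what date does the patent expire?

December 1, 2010

Filing date + 19 years → 1 December 2010.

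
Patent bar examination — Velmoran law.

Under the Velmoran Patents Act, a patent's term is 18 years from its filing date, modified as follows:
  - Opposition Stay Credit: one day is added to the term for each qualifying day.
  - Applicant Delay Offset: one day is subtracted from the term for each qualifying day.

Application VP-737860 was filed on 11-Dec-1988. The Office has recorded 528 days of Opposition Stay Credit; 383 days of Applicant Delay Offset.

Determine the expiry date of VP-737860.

Base term: filing date + 18 years → 11 December 2006.
Opposition Stay Credit: +528 days → 22 May 2008.
Applicant Delay Offset: −383 days → 5 May 2007.

May 5, 2007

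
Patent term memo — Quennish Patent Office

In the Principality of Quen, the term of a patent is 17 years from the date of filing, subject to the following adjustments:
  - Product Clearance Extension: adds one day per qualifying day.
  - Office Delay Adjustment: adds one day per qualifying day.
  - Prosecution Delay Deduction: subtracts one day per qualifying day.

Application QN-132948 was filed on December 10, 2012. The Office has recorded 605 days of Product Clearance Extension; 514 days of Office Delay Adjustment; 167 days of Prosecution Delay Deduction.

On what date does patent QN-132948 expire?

July 19, 2032

Base term: filing date + 17 years → 10 December 2029.
Product Clearance Extension: +605 days → 7 August 2031.
Office Delay Adjustment: +514 days → 2 January 2033.
Prosecution Delay Deduction: −167 days → 19 July 2032.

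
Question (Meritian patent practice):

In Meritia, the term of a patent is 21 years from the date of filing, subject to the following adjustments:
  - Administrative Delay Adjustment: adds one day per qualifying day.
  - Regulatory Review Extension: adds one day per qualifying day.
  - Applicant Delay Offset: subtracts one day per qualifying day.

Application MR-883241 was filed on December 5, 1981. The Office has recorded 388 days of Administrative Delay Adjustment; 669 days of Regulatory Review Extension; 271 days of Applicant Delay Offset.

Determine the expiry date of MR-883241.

January 29, 2005

Base term: filing date + 21 years → 5 December 2002.
Administrative Delay Adjustment: +388 days → 28 December 2003.
Regulatory Review Extension: +669 days → 27 October 2005.
Applicant Delay Offset: −271 days → 29 January 2005.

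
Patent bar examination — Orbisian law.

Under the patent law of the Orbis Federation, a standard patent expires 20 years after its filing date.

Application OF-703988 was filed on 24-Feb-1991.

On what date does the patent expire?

Filing date + 20 years → 24 February 2011.

February 24, 2011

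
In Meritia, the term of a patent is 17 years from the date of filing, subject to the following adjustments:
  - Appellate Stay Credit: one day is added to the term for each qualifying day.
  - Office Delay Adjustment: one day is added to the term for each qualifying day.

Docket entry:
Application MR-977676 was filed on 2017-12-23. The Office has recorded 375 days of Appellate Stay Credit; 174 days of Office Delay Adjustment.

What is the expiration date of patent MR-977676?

2036-06-24

Base term: filing date + 17 years → 23 December 2034.
Appellate Stay Credit: +375 days → 2 January 2036.
Office Delay Adjustment: +174 days → 24 June 2036.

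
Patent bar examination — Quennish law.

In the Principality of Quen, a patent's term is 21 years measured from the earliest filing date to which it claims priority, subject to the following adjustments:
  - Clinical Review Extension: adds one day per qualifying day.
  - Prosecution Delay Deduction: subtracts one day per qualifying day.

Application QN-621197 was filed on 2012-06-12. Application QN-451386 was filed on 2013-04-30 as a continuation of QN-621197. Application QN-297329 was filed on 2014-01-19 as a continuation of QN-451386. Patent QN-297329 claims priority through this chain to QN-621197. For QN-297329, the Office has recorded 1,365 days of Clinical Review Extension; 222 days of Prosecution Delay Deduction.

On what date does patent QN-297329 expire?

Earliest priority filing: 12 June 2012.
Base term: 12 June 2012 + 21 years → 12 June 2033.
Clinical Review Extension: +1365 days → 8 March 2037.
Prosecution Delay Deduction: −222 days → 29 July 2036.

2036-07-29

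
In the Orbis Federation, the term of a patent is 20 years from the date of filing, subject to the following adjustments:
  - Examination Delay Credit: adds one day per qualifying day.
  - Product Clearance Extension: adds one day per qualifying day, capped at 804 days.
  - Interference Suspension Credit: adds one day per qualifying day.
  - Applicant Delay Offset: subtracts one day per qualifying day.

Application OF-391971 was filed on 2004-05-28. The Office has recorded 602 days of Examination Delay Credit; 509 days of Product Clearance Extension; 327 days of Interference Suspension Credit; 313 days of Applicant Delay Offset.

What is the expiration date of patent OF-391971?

Base term: filing date + 20 years → 28 May 2024.
Examination Delay Credit: +602 days → 20 January 2026.
Product Clearance Extension: 509 days (within the 804-day cap) → +509 days → 13 June 2027.
Interference Suspension Credit: +327 days → 5 May 2028.
Applicant Delay Offset: −313 days → 27 June 2027.

June 27, 2027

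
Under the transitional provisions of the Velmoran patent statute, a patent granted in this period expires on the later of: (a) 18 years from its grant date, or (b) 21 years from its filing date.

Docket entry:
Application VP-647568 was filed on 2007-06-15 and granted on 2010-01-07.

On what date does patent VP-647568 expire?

June 15, 2028

(a) grant + 18 years → 7 January 2028.
(b) filing + 21 years → 15 June 2028.
Later of the two: 15 June 2028.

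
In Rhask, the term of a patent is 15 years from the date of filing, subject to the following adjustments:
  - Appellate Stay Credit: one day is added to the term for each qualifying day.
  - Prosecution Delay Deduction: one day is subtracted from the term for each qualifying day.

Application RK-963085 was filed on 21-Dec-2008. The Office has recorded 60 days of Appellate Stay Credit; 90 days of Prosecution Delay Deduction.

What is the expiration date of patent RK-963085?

November 21, 2023

Base term: filing date + 15 years → 21 December 2023.
Appellate Stay Credit: +60 days → 19 February 2024.
Prosecution Delay Deduction: −90 days → 21 November 2023.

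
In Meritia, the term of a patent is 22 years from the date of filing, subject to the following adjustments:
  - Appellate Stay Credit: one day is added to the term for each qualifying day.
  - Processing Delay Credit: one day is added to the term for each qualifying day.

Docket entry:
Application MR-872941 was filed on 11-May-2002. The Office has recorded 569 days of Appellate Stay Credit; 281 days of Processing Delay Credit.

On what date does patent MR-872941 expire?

Base term: filing date + 22 years → 11 May 2024.
Appellate Stay Credit: +569 days → 1 December 2025.
Processing Delay Credit: +281 days → 8 September 2026.

September 8, 2026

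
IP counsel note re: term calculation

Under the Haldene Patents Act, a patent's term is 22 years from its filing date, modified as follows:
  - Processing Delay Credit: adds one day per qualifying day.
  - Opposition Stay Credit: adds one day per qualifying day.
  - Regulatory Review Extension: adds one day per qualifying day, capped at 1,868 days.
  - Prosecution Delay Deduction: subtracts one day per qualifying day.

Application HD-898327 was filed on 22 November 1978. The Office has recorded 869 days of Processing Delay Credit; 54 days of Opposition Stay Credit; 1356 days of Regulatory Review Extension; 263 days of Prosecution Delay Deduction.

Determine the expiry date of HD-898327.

Base term: filing date + 22 years → 22 November 2000.
Processing Delay Credit: +869 days → 10 April 2003.
Opposition Stay Credit: +54 days → 3 June 2003.
Regulatory Review Extension: 1356 days (within the 1868-day cap) → +1356 days → 18 February 2007.
Prosecution Delay Deduction: −263 days → 31 May 2006.

2006-05-31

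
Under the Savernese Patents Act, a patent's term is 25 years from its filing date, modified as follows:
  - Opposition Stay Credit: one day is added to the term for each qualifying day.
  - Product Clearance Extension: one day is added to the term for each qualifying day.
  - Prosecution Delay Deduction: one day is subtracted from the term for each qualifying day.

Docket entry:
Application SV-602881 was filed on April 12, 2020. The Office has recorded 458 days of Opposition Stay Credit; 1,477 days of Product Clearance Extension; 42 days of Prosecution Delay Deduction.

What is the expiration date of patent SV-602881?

Base term: filing date + 25 years → 12 April 2045.
Opposition Stay Credit: +458 days → 14 July 2046.
Product Clearance Extension: +1477 days → 30 July 2050.
Prosecution Delay Deduction: −42 days → 18 June 2050.

2050-06-18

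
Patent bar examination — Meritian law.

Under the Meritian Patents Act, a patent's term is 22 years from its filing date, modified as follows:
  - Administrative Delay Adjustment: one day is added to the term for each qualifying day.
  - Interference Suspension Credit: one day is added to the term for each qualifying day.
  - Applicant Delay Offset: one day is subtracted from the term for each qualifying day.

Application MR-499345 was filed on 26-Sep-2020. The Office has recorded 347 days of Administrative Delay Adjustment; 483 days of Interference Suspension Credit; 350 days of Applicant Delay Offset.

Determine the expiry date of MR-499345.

Base term: filing date + 22 years → 26 September 2042.
Administrative Delay Adjustment: +347 days → 8 September 2043.
Interference Suspension Credit: +483 days → 3 January 2045.
Applicant Delay Offset: −350 days → 19 January 2044.

January 19, 2044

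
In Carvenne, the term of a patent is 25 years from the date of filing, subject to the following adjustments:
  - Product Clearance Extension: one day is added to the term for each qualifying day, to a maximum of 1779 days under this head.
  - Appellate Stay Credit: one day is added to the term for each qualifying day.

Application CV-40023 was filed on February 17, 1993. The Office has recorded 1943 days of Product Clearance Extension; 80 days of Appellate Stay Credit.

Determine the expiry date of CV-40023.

Base term: filing date + 25 years → 17 February 2018.
Product Clearance Extension: 1943 days claimed exceeds the 1779-day cap, so +1779 days → 1 January 2023.
Appellate Stay Credit: +80 days → 22 March 2023.

2023-03-22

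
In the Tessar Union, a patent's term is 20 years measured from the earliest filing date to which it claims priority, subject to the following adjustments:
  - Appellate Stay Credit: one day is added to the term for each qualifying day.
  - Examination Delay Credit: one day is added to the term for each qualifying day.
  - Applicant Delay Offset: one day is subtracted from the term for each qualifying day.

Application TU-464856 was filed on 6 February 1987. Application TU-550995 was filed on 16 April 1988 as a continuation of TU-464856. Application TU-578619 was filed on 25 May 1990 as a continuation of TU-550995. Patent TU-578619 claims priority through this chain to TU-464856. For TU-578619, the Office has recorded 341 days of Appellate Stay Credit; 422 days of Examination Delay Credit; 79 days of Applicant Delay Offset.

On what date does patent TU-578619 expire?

2008-12-21

Earliest priority filing: 6 February 1987.
Base term: 6 February 1987 + 20 years → 6 February 2007.
Appellate Stay Credit: +341 days → 13 January 2008.
Examination Delay Credit: +422 days → 10 March 2009.
Applicant Delay Offset: −79 days → 21 December 2008.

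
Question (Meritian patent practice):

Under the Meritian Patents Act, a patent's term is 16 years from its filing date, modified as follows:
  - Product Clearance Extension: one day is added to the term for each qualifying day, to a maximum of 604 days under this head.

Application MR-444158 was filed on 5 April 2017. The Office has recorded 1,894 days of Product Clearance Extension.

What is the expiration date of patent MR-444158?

November 30, 2034

Base term: filing date + 16 years → 5 April 2033.
Product Clearance Extension: 1894 days claimed exceeds the 604-day cap, so +604 days → 30 November 2034.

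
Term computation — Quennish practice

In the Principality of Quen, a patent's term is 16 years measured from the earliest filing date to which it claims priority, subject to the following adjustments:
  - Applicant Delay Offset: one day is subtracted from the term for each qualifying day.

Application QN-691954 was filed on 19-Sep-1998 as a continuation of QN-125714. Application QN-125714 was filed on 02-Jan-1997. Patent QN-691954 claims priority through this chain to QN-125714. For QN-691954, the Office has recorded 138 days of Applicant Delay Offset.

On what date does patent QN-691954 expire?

August 17, 2012

Earliest priority filing: 2 January 1997.
Base term: 2 January 1997 + 16 years → 2 January 2013.
Applicant Delay Offset: −138 days → 17 August 2012.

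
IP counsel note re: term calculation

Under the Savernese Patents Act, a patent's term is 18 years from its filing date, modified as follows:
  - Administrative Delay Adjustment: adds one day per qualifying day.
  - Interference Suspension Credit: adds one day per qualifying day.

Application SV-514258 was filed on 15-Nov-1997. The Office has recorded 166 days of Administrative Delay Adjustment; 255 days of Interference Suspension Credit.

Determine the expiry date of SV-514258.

Base term: filing date + 18 years → 15 November 2015.
Administrative Delay Adjustment: +166 days → 29 April 2016.
Interference Suspension Credit: +255 days → 9 January 2017.

2017-01-09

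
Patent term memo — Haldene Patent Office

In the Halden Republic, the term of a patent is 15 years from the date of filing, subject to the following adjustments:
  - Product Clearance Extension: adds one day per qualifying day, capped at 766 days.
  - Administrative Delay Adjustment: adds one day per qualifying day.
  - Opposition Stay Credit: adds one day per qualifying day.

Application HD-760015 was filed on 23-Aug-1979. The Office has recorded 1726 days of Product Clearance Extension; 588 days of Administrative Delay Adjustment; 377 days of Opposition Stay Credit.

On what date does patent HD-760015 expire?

1999-05-20

Base term: filing date + 15 years → 23 August 1994.
Product Clearance Extension: 1726 days claimed exceeds the 766-day cap, so +766 days → 27 September 1996.
Administrative Delay Adjustment: +588 days → 8 May 1998.
Opposition Stay Credit: +377 days → 20 May 1999.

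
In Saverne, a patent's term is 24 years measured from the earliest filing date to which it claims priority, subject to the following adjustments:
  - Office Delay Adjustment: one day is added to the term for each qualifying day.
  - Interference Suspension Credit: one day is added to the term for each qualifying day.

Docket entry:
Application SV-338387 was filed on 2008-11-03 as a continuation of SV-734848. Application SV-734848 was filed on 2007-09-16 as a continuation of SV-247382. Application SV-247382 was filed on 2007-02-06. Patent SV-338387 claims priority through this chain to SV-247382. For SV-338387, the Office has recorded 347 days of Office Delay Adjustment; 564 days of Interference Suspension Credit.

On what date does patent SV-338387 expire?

Earliest priority filing: 6 February 2007.
Base term: 6 February 2007 + 24 years → 6 February 2031.
Office Delay Adjustment: +347 days → 19 January 2032.
Interference Suspension Credit: +564 days → 5 August 2033.

August 5, 2033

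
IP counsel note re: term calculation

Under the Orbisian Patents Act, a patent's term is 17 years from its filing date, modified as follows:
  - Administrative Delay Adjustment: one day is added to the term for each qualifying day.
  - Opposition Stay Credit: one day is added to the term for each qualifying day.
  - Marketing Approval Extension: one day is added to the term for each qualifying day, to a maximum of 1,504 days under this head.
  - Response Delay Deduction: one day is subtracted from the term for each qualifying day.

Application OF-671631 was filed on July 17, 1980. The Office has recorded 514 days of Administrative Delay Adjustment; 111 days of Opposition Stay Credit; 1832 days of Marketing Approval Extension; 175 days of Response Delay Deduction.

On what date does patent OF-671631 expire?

2002-11-22

Base term: filing date + 17 years → 17 July 1997.
Administrative Delay Adjustment: +514 days → 13 December 1998.
Opposition Stay Credit: +111 days → 3 April 1999.
Marketing Approval Extension: 1832 days claimed exceeds the 1504-day cap, so +1504 days → 16 May 2003.
Response Delay Deduction: −175 days → 22 November 2002.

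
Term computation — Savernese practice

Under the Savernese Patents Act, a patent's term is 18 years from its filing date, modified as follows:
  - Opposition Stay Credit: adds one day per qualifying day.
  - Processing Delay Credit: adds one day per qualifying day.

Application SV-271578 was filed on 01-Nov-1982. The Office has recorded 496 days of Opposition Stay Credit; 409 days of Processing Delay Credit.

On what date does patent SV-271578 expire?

Base term: filing date + 18 years → 1 November 2000.
Opposition Stay Credit: +496 days → 12 March 2002.
Processing Delay Credit: +409 days → 25 April 2003.

April 25, 2003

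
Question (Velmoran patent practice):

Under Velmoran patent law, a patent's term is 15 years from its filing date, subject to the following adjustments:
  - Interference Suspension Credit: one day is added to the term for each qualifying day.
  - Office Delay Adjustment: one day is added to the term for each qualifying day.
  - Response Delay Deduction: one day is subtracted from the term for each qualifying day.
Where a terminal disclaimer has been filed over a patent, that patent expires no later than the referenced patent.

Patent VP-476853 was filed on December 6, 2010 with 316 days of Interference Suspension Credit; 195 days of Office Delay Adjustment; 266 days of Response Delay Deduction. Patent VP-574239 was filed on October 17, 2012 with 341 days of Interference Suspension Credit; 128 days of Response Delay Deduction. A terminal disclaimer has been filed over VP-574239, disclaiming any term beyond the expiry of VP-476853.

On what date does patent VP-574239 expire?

Natural term of VP-574239:
  Base: filing + 15 years → 17 October 2027.
  Interference Suspension Credit: +341 days → 22 September 2028.
  Response Delay Deduction: −128 days → 17 May 2028.
Expiry of referenced patent VP-476853:
  Base: filing + 15 years → 6 December 2025.
  Interference Suspension Credit: +316 days → 18 October 2026.
  Office Delay Adjustment: +195 days → 1 May 2027.
  Response Delay Deduction: −266 days → 8 August 2026.
Terminal disclaimer: VP-574239 expires on the earlier of 17 May 2028 and 8 August 2026.

August 8, 2026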